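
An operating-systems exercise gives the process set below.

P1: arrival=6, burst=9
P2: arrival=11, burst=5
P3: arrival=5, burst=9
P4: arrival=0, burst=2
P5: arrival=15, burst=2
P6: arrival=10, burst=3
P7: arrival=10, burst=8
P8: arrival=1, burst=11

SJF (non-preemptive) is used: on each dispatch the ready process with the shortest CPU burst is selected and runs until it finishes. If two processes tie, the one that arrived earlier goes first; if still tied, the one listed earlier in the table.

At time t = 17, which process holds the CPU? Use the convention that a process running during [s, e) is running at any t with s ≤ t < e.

P5

Gantt: | P4 0-2 | P8 2-13 | P6 13-16 | P5 16-18 | P2 18-23 | P7 23-31 | P3 31-40 | P1 40-49 |
Completion: P1=49  P2=23  P3=40  P4=2  P5=18  P6=16  P7=31  P8=13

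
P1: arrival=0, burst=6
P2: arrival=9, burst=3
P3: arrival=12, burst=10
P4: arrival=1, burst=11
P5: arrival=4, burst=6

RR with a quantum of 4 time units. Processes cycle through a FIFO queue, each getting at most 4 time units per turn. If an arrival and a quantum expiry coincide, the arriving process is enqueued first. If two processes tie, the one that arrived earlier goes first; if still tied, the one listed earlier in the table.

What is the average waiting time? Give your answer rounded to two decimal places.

Schedule: | P1 0-4 | P4 4-8 | P5 8-12 | P1 12-14 | P4 14-18 | P2 18-21 | P3 21-25 | P5 25-27 | P4 27-30 | P3 30-36 |
Completion: P1=14  P2=21  P3=36  P4=30  P5=27
Turnaround (C−A): P1=14  P2=12  P3=24  P4=29  P5=23
Waiting times: P1=8, P2=9, P3=14, P4=18, P5=17
Average waiting = (8+9+14+18+17) / 5 = 66/5 = 13.20

13.20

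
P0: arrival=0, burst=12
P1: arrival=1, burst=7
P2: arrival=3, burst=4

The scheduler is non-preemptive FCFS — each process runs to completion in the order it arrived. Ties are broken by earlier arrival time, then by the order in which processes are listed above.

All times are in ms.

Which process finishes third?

Schedule: | P0 0-12 | P1 12-19 | P2 19-23 |
Completion: P0=12  P1=19  P2=23
Turnaround (C−A): P0=12  P1=18  P2=20
Finish order: P0 → P1 → P2

P2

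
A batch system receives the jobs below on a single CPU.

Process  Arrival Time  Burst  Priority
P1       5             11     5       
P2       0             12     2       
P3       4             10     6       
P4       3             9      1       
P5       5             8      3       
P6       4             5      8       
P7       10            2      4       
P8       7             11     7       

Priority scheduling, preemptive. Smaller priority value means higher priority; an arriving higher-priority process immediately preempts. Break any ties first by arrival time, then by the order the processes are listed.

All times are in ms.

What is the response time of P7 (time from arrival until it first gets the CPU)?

19

Schedule: | P2 0-3 | P4 3-12 | P2 12-21 | P5 21-29 | P7 29-31 | P1 31-42 | P3 42-52 | P8 52-63 | P6 63-68 |
Completion: P1=42  P2=21  P3=52  P4=12  P5=29  P6=68  P7=31  P8=63
Turnaround (C−A): P1=37  P2=21  P3=48  P4=9  P5=24  P6=64  P7=21  P8=56
Response(P7) = first start − arrival = 29 − 10 = 19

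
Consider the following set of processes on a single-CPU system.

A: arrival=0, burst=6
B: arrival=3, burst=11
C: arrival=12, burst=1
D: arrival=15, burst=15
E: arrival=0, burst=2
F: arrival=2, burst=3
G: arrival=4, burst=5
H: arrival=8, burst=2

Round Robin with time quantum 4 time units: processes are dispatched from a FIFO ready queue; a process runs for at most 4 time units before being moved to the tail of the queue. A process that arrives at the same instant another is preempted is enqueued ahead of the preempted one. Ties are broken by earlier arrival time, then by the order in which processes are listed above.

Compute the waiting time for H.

Timeline: | A 0-4 | E 4-6 | F 6-9 | B 9-13 | G 13-17 | A 17-19 | H 19-21 | C 21-22 | B 22-26 | D 26-30 | G 30-31 | B 31-34 | D 34-45 |
Completion: A=19  B=34  C=22  D=45  E=6  F=9  G=31  H=21
Waiting(H) = turnaround − burst = 13 − 2 = 11

11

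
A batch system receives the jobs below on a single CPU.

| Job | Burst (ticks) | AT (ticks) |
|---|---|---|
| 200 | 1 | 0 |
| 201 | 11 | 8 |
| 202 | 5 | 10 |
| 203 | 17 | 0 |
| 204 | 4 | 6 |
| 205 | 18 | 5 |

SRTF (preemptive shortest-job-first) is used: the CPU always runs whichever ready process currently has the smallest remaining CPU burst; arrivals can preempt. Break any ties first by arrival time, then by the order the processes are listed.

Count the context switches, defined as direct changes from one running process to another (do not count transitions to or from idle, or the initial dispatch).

Schedule: | 200 0-1 | 203 1-6 | 204 6-10 | 202 10-15 | 201 15-26 | 203 26-38 | 205 38-56 |
Completion: 200=1  201=26  202=15  203=38  204=10  205=56
Turnaround (C−A): 200=1  201=18  202=5  203=38  204=4  205=51

6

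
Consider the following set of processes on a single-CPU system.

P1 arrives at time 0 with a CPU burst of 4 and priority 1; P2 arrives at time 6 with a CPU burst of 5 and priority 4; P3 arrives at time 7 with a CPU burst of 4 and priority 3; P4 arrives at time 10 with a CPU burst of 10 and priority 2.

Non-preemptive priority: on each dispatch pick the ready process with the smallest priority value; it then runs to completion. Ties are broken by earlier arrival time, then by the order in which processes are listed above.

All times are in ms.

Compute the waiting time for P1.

0

Timeline: | P1 0-4 | idle 4-6 | P2 6-11 | P4 11-21 | P3 21-25 |
Completion: P1=4  P2=11  P3=25  P4=21
Waiting(P1) = turnaround − burst = 4 − 4 = 0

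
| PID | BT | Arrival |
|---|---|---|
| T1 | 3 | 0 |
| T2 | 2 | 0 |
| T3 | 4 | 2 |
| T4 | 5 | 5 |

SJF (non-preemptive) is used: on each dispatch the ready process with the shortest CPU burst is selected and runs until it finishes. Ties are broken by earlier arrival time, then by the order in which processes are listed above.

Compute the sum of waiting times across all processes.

Gantt: | T2 0-2 | T1 2-5 | T3 5-9 | T4 9-14 |
Completion: T1=5  T2=2  T3=9  T4=14
Turnaround (C−A): T1=5  T2=2  T3=7  T4=9
Waiting = turnaround − burst: T1=2, T2=0, T3=3, T4=4
Total waiting = 2 + 0 + 3 + 4 = 9

9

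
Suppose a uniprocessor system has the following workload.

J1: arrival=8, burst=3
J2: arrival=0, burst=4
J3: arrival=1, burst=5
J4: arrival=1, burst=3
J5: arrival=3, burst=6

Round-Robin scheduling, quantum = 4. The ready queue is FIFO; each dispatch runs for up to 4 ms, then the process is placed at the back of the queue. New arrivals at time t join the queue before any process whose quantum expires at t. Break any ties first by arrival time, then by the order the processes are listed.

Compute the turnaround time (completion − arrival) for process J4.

Schedule: | J2 0-4 | J3 4-8 | J4 8-11 | J5 11-15 | J1 15-18 | J3 18-19 | J5 19-21 |
Completion: J1=18  J2=4  J3=19  J4=11  J5=21
Turnaround (C−A): J1=10  J2=4  J3=18  J4=10  J5=18
Turnaround(J4) = completion − arrival = 11 − 1 = 10

10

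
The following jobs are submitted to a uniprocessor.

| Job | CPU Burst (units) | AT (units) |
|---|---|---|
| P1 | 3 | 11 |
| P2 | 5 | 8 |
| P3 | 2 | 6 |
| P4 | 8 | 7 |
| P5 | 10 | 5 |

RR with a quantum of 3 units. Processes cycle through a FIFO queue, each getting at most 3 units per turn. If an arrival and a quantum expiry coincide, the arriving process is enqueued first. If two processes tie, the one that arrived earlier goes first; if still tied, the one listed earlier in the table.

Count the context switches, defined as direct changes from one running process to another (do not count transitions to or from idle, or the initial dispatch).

Gantt: | idle 0-5 | P5 5-8 | P3 8-10 | P4 10-13 | P2 13-16 | P5 16-19 | P1 19-22 | P4 22-25 | P2 25-27 | P5 27-30 | P4 30-32 | P5 32-33 |
Completion: P1=22  P2=27  P3=10  P4=32  P5=33
Turnaround (C−A): P1=11  P2=19  P3=4  P4=25  P5=28

10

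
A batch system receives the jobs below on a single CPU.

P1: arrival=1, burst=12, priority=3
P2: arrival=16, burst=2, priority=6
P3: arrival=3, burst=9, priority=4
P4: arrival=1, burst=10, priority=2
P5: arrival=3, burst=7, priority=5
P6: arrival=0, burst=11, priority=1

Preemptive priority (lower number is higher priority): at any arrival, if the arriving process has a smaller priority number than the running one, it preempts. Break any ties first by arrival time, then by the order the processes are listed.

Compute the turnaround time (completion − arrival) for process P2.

35

Gantt: | P6 0-11 | P4 11-21 | P1 21-33 | P3 33-42 | P5 42-49 | P2 49-51 |
Completion: P1=33  P2=51  P3=42  P4=21  P5=49  P6=11
Turnaround (C−A): P1=32  P2=35  P3=39  P4=20  P5=46  P6=11
Turnaround(P2) = completion − arrival = 51 − 16 = 35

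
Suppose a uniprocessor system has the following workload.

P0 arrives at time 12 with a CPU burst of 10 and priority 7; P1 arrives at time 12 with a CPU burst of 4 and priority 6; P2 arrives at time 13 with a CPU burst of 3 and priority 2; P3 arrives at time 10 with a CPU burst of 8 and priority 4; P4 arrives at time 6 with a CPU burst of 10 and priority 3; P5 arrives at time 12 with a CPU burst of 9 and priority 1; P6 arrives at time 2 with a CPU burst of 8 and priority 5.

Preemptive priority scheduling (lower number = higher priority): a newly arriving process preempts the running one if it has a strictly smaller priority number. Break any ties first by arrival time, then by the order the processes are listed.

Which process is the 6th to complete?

P1

Schedule: | idle 0-2 | P6 2-6 | P4 6-12 | P5 12-21 | P2 21-24 | P4 24-28 | P3 28-36 | P6 36-40 | P1 40-44 | P0 44-54 |
Completion: P0=54  P1=44  P2=24  P3=36  P4=28  P5=21  P6=40
Finish order: P5 → P2 → P4 → P3 → P6 → P1 → P0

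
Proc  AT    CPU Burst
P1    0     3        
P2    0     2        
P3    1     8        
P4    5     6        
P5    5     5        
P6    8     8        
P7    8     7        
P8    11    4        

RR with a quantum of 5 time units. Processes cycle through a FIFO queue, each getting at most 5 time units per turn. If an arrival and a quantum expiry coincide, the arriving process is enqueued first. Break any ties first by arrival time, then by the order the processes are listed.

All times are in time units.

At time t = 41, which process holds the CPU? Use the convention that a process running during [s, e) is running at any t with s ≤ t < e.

P7

Gantt: | P1 0-3 | P2 3-5 | P3 5-10 | P4 10-15 | P5 15-20 | P6 20-25 | P7 25-30 | P3 30-33 | P8 33-37 | P4 37-38 | P6 38-41 | P7 41-43 |
Completion: P1=3  P2=5  P3=33  P4=38  P5=20  P6=41  P7=43  P8=37
Turnaround (C−A): P1=3  P2=5  P3=32  P4=33  P5=15  P6=33  P7=35  P8=26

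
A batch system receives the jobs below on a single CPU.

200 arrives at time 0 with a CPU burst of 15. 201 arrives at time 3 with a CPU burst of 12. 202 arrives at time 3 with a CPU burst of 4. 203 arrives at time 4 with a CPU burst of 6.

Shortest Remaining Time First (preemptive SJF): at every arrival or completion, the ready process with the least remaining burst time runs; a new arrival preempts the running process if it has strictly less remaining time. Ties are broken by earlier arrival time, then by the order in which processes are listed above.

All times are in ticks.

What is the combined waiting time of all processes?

35

Gantt: | 200 0-3 | 202 3-7 | 203 7-13 | 200 13-25 | 201 25-37 |
Completion: 200=25  201=37  202=7  203=13
Turnaround (C−A): 200=25  201=34  202=4  203=9
Waiting = turnaround − burst: 200=10, 201=22, 202=0, 203=3
Total waiting = 10 + 22 + 0 + 3 = 35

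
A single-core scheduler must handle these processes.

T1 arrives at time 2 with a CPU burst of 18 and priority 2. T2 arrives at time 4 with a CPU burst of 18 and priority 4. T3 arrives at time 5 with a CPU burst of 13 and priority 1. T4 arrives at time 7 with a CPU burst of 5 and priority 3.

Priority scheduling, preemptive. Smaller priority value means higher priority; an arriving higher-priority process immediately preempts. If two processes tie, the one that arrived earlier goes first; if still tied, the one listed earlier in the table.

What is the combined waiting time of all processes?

73

Gantt: | idle 0-2 | T1 2-5 | T3 5-18 | T1 18-33 | T4 33-38 | T2 38-56 |
Completion: T1=33  T2=56  T3=18  T4=38
Turnaround (C−A): T1=31  T2=52  T3=13  T4=31
Waiting = turnaround − burst: T1=13, T2=34, T3=0, T4=26
Total waiting = 13 + 34 + 0 + 26 = 73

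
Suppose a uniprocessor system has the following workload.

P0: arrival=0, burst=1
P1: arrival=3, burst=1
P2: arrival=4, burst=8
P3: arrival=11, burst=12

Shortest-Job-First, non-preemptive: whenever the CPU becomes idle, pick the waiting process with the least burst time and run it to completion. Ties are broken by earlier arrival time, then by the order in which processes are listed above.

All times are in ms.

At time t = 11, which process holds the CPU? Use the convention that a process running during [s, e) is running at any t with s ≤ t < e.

Timeline: | P0 0-1 | idle 1-3 | P1 3-4 | P2 4-12 | P3 12-24 |
Completion: P0=1  P1=4  P2=12  P3=24

P2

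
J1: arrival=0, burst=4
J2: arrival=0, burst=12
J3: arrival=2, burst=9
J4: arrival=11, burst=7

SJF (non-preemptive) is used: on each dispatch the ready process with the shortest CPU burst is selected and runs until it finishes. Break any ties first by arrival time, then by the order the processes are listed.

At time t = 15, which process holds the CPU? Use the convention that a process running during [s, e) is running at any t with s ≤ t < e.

J4

Gantt: | J1 0-4 | J3 4-13 | J4 13-20 | J2 20-32 |
Completion: J1=4  J2=32  J3=13  J4=20
Turnaround (C−A): J1=4  J2=32  J3=11  J4=9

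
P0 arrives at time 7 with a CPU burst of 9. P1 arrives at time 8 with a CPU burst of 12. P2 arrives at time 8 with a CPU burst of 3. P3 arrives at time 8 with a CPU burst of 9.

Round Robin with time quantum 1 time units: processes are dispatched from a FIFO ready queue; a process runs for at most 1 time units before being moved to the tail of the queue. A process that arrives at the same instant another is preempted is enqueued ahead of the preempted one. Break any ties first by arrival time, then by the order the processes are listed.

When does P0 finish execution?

35

Timeline: | idle 0-7 | P0 7-8 | P1 8-9 | P2 9-10 | P3 10-11 | P0 11-12 | P1 12-13 | P2 13-14 | P3 14-15 | P0 15-16 | P1 16-17 | P2 17-18 | P3 18-19 | P0 19-20 | P1 20-21 | P3 21-22 | P0 22-23 | P1 23-24 | P3 24-25 | P0 25-26 | P1 26-27 | P3 27-28 | P0 28-29 | P1 29-30 | P3 30-31 | P0 31-32 | P1 32-33 | P3 33-34 | P0 34-35 | P1 35-36 | P3 36-37 | P1 37-40 |
Completion: P0=35  P1=40  P2=18  P3=37
Turnaround (C−A): P0=28  P1=32  P2=10  P3=29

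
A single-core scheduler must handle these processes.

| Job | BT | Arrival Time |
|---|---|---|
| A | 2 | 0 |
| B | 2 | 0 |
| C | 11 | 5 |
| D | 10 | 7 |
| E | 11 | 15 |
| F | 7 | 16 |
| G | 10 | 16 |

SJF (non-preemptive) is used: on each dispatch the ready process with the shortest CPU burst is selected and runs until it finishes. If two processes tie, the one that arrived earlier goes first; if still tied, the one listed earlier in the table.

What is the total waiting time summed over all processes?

63

Timeline: | A 0-2 | B 2-4 | idle 4-5 | C 5-16 | F 16-23 | D 23-33 | G 33-43 | E 43-54 |
Completion: A=2  B=4  C=16  D=33  E=54  F=23  G=43
Turnaround (C−A): A=2  B=4  C=11  D=26  E=39  F=7  G=27
Waiting = turnaround − burst: A=0, B=2, C=0, D=16, E=28, F=0, G=17
Total waiting = 0 + 2 + 0 + 16 + 28 + 0 + 17 = 63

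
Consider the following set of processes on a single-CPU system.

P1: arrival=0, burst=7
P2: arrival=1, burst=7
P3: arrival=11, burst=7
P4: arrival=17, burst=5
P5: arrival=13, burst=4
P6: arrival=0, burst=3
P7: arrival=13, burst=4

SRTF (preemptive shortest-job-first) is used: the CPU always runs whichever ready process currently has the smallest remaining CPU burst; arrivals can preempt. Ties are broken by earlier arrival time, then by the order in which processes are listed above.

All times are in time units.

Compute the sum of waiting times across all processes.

51

Timeline: | P6 0-3 | P1 3-10 | P2 10-17 | P5 17-21 | P7 21-25 | P4 25-30 | P3 30-37 |
Completion: P1=10  P2=17  P3=37  P4=30  P5=21  P6=3  P7=25
Turnaround (C−A): P1=10  P2=16  P3=26  P4=13  P5=8  P6=3  P7=12
Waiting = turnaround − burst: P1=3, P2=9, P3=19, P4=8, P5=4, P6=0, P7=8
Total waiting = 3 + 9 + 19 + 8 + 4 + 0 + 8 = 51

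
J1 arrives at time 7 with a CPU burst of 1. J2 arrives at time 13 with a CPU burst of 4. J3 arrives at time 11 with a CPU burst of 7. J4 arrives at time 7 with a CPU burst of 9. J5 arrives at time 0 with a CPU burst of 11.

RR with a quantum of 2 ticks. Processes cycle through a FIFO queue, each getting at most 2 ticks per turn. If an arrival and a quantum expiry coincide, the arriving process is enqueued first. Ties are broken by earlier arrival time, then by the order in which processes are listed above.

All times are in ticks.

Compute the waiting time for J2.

9

Gantt: | J5 0-8 | J1 8-9 | J4 9-11 | J5 11-13 | J3 13-15 | J4 15-17 | J2 17-19 | J5 19-20 | J3 20-22 | J4 22-24 | J2 24-26 | J3 26-28 | J4 28-30 | J3 30-31 | J4 31-32 |
Completion: J1=9  J2=26  J3=31  J4=32  J5=20
Turnaround (C−A): J1=2  J2=13  J3=20  J4=25  J5=20
Waiting(J2) = turnaround − burst = 13 − 4 = 9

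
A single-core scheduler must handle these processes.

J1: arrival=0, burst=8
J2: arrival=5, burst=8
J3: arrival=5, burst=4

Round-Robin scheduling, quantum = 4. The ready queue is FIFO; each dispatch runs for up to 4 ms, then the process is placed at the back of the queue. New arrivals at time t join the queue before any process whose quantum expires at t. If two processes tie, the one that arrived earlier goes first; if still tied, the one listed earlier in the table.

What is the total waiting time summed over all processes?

Schedule: | J1 0-8 | J2 8-12 | J3 12-16 | J2 16-20 |
Completion: J1=8  J2=20  J3=16
Turnaround (C−A): J1=8  J2=15  J3=11
Waiting = turnaround − burst: J1=0, J2=7, J3=7
Total waiting = 0 + 7 + 7 = 14

14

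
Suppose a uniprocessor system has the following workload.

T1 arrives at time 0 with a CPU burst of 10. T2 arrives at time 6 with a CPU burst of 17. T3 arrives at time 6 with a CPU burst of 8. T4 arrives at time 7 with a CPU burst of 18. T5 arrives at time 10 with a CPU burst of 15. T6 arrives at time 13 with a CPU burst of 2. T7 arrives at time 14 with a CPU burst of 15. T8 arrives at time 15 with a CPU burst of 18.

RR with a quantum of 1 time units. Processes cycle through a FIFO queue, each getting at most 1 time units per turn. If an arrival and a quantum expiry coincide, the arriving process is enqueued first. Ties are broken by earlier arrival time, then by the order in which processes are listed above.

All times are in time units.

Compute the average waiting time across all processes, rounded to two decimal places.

52.50

Gantt: | T1 0-6 | T2 6-7 | T3 7-8 | T1 8-9 | T4 9-10 | T2 10-11 | T3 11-12 | T1 12-13 | T5 13-14 | T4 14-15 | T2 15-16 | T3 16-17 | T6 17-18 | T1 18-19 | T7 19-20 | T5 20-21 | T8 21-22 | T4 22-23 | T2 23-24 | T3 24-25 | T6 25-26 | T1 26-27 | T7 27-28 | T5 28-29 | T8 29-30 | T4 30-31 | T2 31-32 | T3 32-33 | T7 33-34 | T5 34-35 | T8 35-36 | T4 36-37 | T2 37-38 | T3 38-39 | T7 39-40 | T5 40-41 | T8 41-42 | T4 42-43 | T2 43-44 | T3 44-45 | T7 45-46 | T5 46-47 | T8 47-48 | T4 48-49 | T2 49-50 | T3 50-51 | T7 51-52 | T5 52-53 | T8 53-54 | T4 54-55 | T2 55-56 | T7 56-57 | T5 57-58 | T8 58-59 | T4 59-60 | T2 60-61 | T7 61-62 | T5 62-63 | T8 63-64 | T4 64-65 | T2 65-66 | T7 66-67 | T5 67-68 | T8 68-69 | T4 69-70 | T2 70-71 | T7 71-72 | T5 72-73 | T8 73-74 | T4 74-75 | T2 75-76 | T7 76-77 | T5 77-78 | T8 78-79 | T4 79-80 | T2 80-81 | T7 81-82 | T5 82-83 | T8 83-84 | T4 84-85 | T2 85-86 | T7 86-87 | T5 87-88 | T8 88-89 | T4 89-90 | T2 90-91 | T7 91-92 | T5 92-93 | T8 93-94 | T4 94-95 | T2 95-96 | T7 96-97 | T8 97-98 | T4 98-99 | T8 99-100 | T4 100-101 | T8 101-103 |
Completion: T1=27  T2=96  T3=51  T4=101  T5=93  T6=26  T7=97  T8=103
Turnaround (C−A): T1=27  T2=90  T3=45  T4=94  T5=83  T6=13  T7=83  T8=88
Waiting times: T1=17, T2=73, T3=37, T4=76, T5=68, T6=11, T7=68, T8=70
Average waiting = (17+73+37+76+68+11+68+70) / 8 = 420/8 = 52.50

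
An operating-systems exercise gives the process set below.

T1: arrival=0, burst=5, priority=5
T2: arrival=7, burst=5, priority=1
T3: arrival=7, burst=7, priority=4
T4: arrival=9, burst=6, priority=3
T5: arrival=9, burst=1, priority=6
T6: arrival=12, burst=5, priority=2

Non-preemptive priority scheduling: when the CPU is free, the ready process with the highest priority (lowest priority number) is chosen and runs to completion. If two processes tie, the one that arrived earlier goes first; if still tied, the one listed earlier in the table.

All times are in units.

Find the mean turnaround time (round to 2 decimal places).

Gantt: | T1 0-5 | idle 5-7 | T2 7-12 | T6 12-17 | T4 17-23 | T3 23-30 | T5 30-31 |
Completion: T1=5  T2=12  T3=30  T4=23  T5=31  T6=17
Turnaround times: T1=5, T2=5, T3=23, T4=14, T5=22, T6=5
Average turnaround = (5+5+23+14+22+5) / 6 = 74/6 = 12.33

12.33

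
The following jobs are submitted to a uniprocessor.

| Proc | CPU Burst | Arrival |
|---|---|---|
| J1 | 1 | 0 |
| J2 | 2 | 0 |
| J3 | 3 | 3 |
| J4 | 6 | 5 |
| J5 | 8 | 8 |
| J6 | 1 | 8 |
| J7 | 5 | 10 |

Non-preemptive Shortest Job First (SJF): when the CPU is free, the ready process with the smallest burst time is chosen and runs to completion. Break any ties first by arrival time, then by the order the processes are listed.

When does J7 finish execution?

Schedule: | J1 0-1 | J2 1-3 | J3 3-6 | J4 6-12 | J6 12-13 | J7 13-18 | J5 18-26 |
Completion: J1=1  J2=3  J3=6  J4=12  J5=26  J6=13  J7=18
Turnaround (C−A): J1=1  J2=3  J3=3  J4=7  J5=18  J6=5  J7=8

18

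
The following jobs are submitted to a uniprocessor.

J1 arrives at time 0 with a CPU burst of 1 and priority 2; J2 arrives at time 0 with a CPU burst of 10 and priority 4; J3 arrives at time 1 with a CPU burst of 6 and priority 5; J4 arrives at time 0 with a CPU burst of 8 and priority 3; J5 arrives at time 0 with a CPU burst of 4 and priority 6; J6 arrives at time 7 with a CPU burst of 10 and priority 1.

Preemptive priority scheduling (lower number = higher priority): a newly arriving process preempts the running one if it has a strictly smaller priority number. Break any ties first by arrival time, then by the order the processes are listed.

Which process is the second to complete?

Gantt: | J1 0-1 | J4 1-7 | J6 7-17 | J4 17-19 | J2 19-29 | J3 29-35 | J5 35-39 |
Completion: J1=1  J2=29  J3=35  J4=19  J5=39  J6=17
Turnaround (C−A): J1=1  J2=29  J3=34  J4=19  J5=39  J6=10
Finish order: J1 → J6 → J4 → J2 → J3 → J5

J6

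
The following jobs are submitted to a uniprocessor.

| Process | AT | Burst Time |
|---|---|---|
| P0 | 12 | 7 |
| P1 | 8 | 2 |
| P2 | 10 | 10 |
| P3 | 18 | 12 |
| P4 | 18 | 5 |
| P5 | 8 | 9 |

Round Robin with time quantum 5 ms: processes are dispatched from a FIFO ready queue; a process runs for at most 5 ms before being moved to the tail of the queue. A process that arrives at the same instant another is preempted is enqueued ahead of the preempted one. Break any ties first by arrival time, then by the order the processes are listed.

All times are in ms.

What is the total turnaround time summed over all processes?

Schedule: | idle 0-8 | P1 8-10 | P5 10-15 | P2 15-20 | P0 20-25 | P5 25-29 | P3 29-34 | P4 34-39 | P2 39-44 | P0 44-46 | P3 46-53 |
Completion: P0=46  P1=10  P2=44  P3=53  P4=39  P5=29
Turnaround (C−A): P0=34  P1=2  P2=34  P3=35  P4=21  P5=21
Turnaround = completion − arrival: P0=34, P1=2, P2=34, P3=35, P4=21, P5=21
Total turnaround = 34 + 2 + 34 + 35 + 21 + 21 = 147

147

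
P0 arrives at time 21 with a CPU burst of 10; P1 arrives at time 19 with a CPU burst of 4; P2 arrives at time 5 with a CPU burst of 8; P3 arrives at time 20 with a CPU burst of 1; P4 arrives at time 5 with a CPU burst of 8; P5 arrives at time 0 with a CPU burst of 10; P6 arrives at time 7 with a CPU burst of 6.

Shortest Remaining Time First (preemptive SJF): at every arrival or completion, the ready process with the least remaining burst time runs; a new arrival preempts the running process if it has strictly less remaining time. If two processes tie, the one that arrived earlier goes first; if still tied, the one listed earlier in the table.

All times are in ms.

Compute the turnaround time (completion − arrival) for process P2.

24

Schedule: | P5 0-10 | P6 10-16 | P2 16-19 | P1 19-20 | P3 20-21 | P1 21-24 | P2 24-29 | P4 29-37 | P0 37-47 |
Completion: P0=47  P1=24  P2=29  P3=21  P4=37  P5=10  P6=16
Turnaround(P2) = completion − arrival = 29 − 5 = 24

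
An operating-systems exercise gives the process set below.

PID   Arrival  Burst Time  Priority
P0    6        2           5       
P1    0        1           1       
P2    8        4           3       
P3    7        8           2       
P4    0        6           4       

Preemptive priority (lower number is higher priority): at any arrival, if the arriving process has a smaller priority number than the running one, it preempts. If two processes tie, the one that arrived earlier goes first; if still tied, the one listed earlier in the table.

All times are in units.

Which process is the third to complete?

P3

Timeline: | P1 0-1 | P4 1-7 | P3 7-15 | P2 15-19 | P0 19-21 |
Completion: P0=21  P1=1  P2=19  P3=15  P4=7
Turnaround (C−A): P0=15  P1=1  P2=11  P3=8  P4=7
Finish order: P1 → P4 → P3 → P2 → P0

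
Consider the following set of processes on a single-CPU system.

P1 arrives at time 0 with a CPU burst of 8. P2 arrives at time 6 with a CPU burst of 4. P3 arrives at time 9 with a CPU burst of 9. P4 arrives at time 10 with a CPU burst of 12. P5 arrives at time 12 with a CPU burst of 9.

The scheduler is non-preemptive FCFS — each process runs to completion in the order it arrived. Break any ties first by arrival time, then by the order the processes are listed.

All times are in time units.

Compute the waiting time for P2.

2

Schedule: | P1 0-8 | P2 8-12 | P3 12-21 | P4 21-33 | P5 33-42 |
Completion: P1=8  P2=12  P3=21  P4=33  P5=42
Waiting(P2) = turnaround − burst = 6 − 4 = 2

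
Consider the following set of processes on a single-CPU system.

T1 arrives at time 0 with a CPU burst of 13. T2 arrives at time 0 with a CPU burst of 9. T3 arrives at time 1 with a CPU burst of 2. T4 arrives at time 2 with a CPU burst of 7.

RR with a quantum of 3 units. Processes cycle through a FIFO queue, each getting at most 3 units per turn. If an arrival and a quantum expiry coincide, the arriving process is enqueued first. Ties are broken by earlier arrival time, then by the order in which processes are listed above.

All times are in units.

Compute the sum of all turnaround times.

89

Gantt: | T1 0-3 | T2 3-6 | T3 6-8 | T4 8-11 | T1 11-14 | T2 14-17 | T4 17-20 | T1 20-23 | T2 23-26 | T4 26-27 | T1 27-31 |
Completion: T1=31  T2=26  T3=8  T4=27
Turnaround = completion − arrival: T1=31, T2=26, T3=7, T4=25
Total turnaround = 31 + 26 + 7 + 25 = 89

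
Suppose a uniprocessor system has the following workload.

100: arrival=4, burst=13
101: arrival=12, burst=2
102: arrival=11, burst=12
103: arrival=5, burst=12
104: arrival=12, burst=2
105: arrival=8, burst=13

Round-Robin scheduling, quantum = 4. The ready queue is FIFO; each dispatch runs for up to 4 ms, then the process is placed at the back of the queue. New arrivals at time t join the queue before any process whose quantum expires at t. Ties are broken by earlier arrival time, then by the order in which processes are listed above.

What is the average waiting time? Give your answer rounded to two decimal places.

Timeline: | idle 0-4 | 100 4-8 | 103 8-12 | 105 12-16 | 100 16-20 | 102 20-24 | 101 24-26 | 104 26-28 | 103 28-32 | 105 32-36 | 100 36-40 | 102 40-44 | 103 44-48 | 105 48-52 | 100 52-53 | 102 53-57 | 105 57-58 |
Completion: 100=53  101=26  102=57  103=48  104=28  105=58
Turnaround (C−A): 100=49  101=14  102=46  103=43  104=16  105=50
Waiting times: 100=36, 101=12, 102=34, 103=31, 104=14, 105=37
Average waiting = (36+12+34+31+14+37) / 6 = 164/6 = 27.33

27.33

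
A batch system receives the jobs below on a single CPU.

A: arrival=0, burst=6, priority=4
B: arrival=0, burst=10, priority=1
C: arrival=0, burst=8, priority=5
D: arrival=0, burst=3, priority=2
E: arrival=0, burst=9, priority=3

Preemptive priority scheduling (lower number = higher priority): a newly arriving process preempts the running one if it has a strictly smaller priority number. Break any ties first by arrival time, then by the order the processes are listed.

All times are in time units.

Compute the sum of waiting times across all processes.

73

Schedule: | B 0-10 | D 10-13 | E 13-22 | A 22-28 | C 28-36 |
Completion: A=28  B=10  C=36  D=13  E=22
Turnaround (C−A): A=28  B=10  C=36  D=13  E=22
Waiting = turnaround − burst: A=22, B=0, C=28, D=10, E=13
Total waiting = 22 + 0 + 28 + 10 + 13 = 73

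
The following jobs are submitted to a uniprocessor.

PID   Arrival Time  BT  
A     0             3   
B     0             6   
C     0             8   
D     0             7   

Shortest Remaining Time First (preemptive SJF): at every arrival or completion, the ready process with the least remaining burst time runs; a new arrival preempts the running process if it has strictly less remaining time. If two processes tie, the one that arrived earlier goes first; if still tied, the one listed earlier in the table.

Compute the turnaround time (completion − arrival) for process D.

Timeline: | A 0-3 | B 3-9 | D 9-16 | C 16-24 |
Completion: A=3  B=9  C=24  D=16
Turnaround (C−A): A=3  B=9  C=24  D=16
Turnaround(D) = completion − arrival = 16 − 0 = 16

16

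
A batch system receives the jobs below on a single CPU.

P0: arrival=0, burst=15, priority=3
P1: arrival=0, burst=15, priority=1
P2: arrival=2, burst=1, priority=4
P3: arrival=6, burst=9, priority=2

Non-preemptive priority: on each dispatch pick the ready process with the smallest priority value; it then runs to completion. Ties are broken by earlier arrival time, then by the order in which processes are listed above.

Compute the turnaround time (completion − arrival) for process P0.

39

Schedule: | P1 0-15 | P3 15-24 | P0 24-39 | P2 39-40 |
Completion: P0=39  P1=15  P2=40  P3=24
Turnaround (C−A): P0=39  P1=15  P2=38  P3=18
Turnaround(P0) = completion − arrival = 39 − 0 = 39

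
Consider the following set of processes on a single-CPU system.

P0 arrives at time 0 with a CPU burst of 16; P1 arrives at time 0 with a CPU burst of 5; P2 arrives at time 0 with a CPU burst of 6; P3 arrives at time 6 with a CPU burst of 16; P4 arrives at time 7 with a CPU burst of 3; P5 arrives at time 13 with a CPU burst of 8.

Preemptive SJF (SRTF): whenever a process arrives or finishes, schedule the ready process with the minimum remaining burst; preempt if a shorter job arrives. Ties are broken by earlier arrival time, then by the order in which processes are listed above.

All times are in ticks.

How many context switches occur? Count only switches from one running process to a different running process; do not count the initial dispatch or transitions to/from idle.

6

Gantt: | P1 0-5 | P2 5-7 | P4 7-10 | P2 10-14 | P5 14-22 | P0 22-38 | P3 38-54 |
Completion: P0=38  P1=5  P2=14  P3=54  P4=10  P5=22
Turnaround (C−A): P0=38  P1=5  P2=14  P3=48  P4=3  P5=9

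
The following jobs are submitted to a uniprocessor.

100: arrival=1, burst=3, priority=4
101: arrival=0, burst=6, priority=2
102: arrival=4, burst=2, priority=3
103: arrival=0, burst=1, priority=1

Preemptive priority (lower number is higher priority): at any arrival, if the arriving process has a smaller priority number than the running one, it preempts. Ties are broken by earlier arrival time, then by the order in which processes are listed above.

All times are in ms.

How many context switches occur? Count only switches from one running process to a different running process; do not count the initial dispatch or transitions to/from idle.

Schedule: | 103 0-1 | 101 1-7 | 102 7-9 | 100 9-12 |
Completion: 100=12  101=7  102=9  103=1
Turnaround (C−A): 100=11  101=7  102=5  103=1

3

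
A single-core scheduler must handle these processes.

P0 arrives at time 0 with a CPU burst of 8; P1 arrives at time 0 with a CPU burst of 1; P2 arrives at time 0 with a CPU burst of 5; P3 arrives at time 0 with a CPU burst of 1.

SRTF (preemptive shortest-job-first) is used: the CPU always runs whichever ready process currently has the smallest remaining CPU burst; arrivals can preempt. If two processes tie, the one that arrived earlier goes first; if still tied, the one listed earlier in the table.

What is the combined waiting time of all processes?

10

Schedule: | P1 0-1 | P3 1-2 | P2 2-7 | P0 7-15 |
Completion: P0=15  P1=1  P2=7  P3=2
Waiting = turnaround − burst: P0=7, P1=0, P2=2, P3=1
Total waiting = 7 + 0 + 2 + 1 = 10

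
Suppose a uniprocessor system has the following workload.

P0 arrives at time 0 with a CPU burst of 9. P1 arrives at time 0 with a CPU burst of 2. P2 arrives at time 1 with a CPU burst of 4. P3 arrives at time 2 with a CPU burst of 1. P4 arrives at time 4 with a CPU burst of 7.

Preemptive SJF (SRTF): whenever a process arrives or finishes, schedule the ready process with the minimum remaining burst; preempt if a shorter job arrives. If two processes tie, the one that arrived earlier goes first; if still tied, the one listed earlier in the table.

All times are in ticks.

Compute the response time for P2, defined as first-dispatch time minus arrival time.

2

Gantt: | P1 0-2 | P3 2-3 | P2 3-7 | P4 7-14 | P0 14-23 |
Completion: P0=23  P1=2  P2=7  P3=3  P4=14
Response(P2) = first start − arrival = 3 − 1 = 2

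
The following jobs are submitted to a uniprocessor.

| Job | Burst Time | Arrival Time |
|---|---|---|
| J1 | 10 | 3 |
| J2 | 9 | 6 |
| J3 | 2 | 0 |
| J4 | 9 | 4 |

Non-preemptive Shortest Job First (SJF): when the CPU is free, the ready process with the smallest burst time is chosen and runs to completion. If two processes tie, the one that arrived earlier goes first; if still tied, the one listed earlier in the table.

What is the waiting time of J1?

0

Gantt: | J3 0-2 | idle 2-3 | J1 3-13 | J4 13-22 | J2 22-31 |
Completion: J1=13  J2=31  J3=2  J4=22
Turnaround (C−A): J1=10  J2=25  J3=2  J4=18
Waiting(J1) = turnaround − burst = 10 − 10 = 0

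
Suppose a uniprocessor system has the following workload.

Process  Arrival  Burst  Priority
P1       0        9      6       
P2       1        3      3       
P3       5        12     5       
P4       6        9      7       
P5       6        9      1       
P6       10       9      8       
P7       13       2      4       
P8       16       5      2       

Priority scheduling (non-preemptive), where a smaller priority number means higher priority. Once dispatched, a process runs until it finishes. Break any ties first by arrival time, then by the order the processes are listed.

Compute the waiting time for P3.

Timeline: | P1 0-9 | P5 9-18 | P8 18-23 | P2 23-26 | P7 26-28 | P3 28-40 | P4 40-49 | P6 49-58 |
Completion: P1=9  P2=26  P3=40  P4=49  P5=18  P6=58  P7=28  P8=23
Waiting(P3) = turnaround − burst = 35 − 12 = 23

23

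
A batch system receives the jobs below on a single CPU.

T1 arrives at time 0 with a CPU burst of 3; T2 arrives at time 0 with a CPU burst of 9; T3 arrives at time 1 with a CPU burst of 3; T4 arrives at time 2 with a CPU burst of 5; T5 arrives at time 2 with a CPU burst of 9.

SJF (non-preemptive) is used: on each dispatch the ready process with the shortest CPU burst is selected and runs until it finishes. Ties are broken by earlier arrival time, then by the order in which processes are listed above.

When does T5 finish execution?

29

Timeline: | T1 0-3 | T3 3-6 | T4 6-11 | T2 11-20 | T5 20-29 |
Completion: T1=3  T2=20  T3=6  T4=11  T5=29
Turnaround (C−A): T1=3  T2=20  T3=5  T4=9  T5=27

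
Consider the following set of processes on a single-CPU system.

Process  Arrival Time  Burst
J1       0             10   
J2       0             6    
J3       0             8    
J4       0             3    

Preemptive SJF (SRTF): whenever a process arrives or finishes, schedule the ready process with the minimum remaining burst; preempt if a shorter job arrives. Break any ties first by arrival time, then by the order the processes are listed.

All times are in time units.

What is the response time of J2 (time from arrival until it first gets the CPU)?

3

Timeline: | J4 0-3 | J2 3-9 | J3 9-17 | J1 17-27 |
Completion: J1=27  J2=9  J3=17  J4=3
Turnaround (C−A): J1=27  J2=9  J3=17  J4=3
Response(J2) = first start − arrival = 3 − 0 = 3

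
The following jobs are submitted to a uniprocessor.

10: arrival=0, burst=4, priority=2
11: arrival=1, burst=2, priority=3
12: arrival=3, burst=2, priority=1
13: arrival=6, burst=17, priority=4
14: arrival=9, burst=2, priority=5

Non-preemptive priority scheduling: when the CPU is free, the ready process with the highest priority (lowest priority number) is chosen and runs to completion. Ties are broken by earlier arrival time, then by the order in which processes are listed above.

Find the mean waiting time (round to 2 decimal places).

Schedule: | 10 0-4 | 12 4-6 | 11 6-8 | 13 8-25 | 14 25-27 |
Completion: 10=4  11=8  12=6  13=25  14=27
Turnaround (C−A): 10=4  11=7  12=3  13=19  14=18
Waiting times: 10=0, 11=5, 12=1, 13=2, 14=16
Average waiting = (0+5+1+2+16) / 5 = 24/5 = 4.80

4.80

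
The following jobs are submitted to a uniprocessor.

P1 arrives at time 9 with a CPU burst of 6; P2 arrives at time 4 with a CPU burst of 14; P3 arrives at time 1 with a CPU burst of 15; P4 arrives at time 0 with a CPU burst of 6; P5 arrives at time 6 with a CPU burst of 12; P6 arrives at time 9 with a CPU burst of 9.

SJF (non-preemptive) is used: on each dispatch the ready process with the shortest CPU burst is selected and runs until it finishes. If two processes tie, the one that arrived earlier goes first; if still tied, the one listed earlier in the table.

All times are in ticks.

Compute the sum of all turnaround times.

Schedule: | P4 0-6 | P5 6-18 | P1 18-24 | P6 24-33 | P2 33-47 | P3 47-62 |
Completion: P1=24  P2=47  P3=62  P4=6  P5=18  P6=33
Turnaround (C−A): P1=15  P2=43  P3=61  P4=6  P5=12  P6=24
Turnaround = completion − arrival: P1=15, P2=43, P3=61, P4=6, P5=12, P6=24
Total turnaround = 15 + 43 + 61 + 6 + 12 + 24 = 161

161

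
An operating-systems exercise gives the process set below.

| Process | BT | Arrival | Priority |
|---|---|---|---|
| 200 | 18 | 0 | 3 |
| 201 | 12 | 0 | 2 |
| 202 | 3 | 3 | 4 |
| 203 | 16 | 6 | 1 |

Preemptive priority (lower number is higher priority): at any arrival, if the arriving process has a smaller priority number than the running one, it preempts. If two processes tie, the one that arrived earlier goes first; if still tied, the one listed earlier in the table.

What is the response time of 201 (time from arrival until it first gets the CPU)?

Timeline: | 201 0-6 | 203 6-22 | 201 22-28 | 200 28-46 | 202 46-49 |
Completion: 200=46  201=28  202=49  203=22
Response(201) = first start − arrival = 0 − 0 = 0

0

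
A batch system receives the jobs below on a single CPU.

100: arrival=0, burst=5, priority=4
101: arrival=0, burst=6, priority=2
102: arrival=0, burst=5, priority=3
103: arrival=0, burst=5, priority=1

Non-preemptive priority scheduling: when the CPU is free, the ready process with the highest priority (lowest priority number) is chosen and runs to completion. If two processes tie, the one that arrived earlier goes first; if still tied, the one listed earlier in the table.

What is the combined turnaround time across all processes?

53

Timeline: | 103 0-5 | 101 5-11 | 102 11-16 | 100 16-21 |
Completion: 100=21  101=11  102=16  103=5
Turnaround (C−A): 100=21  101=11  102=16  103=5
Turnaround = completion − arrival: 100=21, 101=11, 102=16, 103=5
Total turnaround = 21 + 11 + 16 + 5 = 53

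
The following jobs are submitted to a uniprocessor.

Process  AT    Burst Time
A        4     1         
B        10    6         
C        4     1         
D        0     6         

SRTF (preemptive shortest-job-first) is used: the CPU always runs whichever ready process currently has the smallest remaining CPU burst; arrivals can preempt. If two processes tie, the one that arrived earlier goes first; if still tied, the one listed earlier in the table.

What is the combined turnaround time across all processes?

17

Timeline: | D 0-4 | A 4-5 | C 5-6 | D 6-8 | idle 8-10 | B 10-16 |
Completion: A=5  B=16  C=6  D=8
Turnaround (C−A): A=1  B=6  C=2  D=8
Turnaround = completion − arrival: A=1, B=6, C=2, D=8
Total turnaround = 1 + 6 + 2 + 8 = 17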